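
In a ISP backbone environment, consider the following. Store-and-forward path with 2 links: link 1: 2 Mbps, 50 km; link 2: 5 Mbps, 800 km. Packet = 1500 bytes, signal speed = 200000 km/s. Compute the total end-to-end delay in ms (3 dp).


Packet = 1500 bytes = 12000 bits. Store-and-forward: sum (t_trans + t_prop) per link.
Link 1: t_trans = 12000/(2*10^6) s = 6.0000 ms; t_prop = 50/200000 s = 0.2500 ms; subtotal = 6.2500 ms
Link 2: t_trans = 12000/(5*10^6) s = 2.4000 ms; t_prop = 800/200000 s = 4.0000 ms; subtotal = 6.4000 ms
End-to-end = 6.2500 + 6.4000 = 12.6500 ms -> 12.650 ms (3 dp)

12.650


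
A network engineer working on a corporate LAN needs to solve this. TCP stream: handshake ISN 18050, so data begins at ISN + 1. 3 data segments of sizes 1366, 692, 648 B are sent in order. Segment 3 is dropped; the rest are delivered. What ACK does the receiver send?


SYN uses sequence number 18050; first data byte = ISN + 1 = 18051.
Segment 1: SEQ = 18051, len = 1366 B, covers [18051, 19416]
Segment 2: SEQ = 19417, len = 692 B, covers [19417, 20108]
Segment 3: SEQ = 20109, len = 648 B, covers [20109, 20756] [LOST]
In-order data received: bytes [18051, 20108] (segments 1..2).
Segment 3 missing -> gap begins at byte 20109.
Cumulative ACK = next expected in-order byte = 18051 + 1366 + 692 = 20109

20109


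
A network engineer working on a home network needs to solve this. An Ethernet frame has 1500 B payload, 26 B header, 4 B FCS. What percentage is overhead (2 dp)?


Given: payload = 1500 B, header = 26 B, trailer = 4 B
Overhead bytes = header + trailer = 26 + 4 = 30
Total frame = payload + overhead = 1500 + 30 = 1530
Overhead % = 30 / 1530 * 100 = 1.9608% -> 1.96% (2 dp)

1.96


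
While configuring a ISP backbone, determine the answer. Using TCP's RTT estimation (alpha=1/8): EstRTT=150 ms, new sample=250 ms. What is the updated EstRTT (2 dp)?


Given: EstRTT = 150 ms, SampleRTT = 250 ms, alpha = 1/8
New EstRTT = (1 - alpha) * EstRTT + alpha * SampleRTT
(7/8) * 150 = 131.25
(1/8) * 250 = 31.25
New EstRTT = 131.25 + 31.25 = 162.5 ms -> 162.50 ms (2 dp)

162.50


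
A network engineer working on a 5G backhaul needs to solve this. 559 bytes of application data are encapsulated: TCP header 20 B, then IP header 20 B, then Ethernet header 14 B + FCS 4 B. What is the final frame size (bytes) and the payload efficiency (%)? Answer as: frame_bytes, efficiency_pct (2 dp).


TCP segment = 559 + 20 = 579 B
IP packet = 579 + 20 = 599 B
Ethernet frame = 599 + 14 + 4 = 617 B
Efficiency = app / frame = 559 / 617 = 0.905997 = 90.5997% -> 90.60% (2 dp)

617, 90.60


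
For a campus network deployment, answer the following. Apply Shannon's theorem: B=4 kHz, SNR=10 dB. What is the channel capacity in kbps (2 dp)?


Given: B = 4 kHz, SNR = 10 dB
SNR linear = 10^(10/10) = 10
1 + SNR = 11
log2(11) = 3.4594316186
C = 4 * 1000 * 3.4594316186 = 13837.7265 bps
C = 13.837726 kbps -> 13.84 kbps (2 dp)

13.84


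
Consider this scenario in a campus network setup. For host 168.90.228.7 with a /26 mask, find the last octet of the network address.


Given: IP = 168.90.228.7, prefix = /26
Subnet mask = 255.255.255.192
Last octet of IP: 7
Last octet of mask: 192
Network last octet = 7 AND 192 = 0

0


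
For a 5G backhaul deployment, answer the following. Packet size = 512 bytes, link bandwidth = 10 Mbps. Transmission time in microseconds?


Given: packet = 512 bytes, bandwidth = 10 Mbps
Packet in bits = 512 * 8 = 4096 bits
Bandwidth = 10 * 10^6 = 10000000 bps
Time = 4096 / 10000000 seconds
Time in us = 4096 * 10^6 / 10000000 = 409.6

409.6


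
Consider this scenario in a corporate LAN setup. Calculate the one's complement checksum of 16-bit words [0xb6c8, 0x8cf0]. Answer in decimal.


Given words: [0xb6c8, 0x8cf0]
Step 1: Sum all words
Raw sum = 46792 + 36080 = 82872
Step 2: Fold carry: (17336 + 1) = 17337
One's complement = ~17337 & 0xFFFF = 48198

48198


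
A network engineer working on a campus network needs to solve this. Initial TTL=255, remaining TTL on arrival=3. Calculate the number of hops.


Given: initial TTL = 255, received TTL = 3
Hops = initial TTL - received TTL
Hops = 255 - 3 = 252

252


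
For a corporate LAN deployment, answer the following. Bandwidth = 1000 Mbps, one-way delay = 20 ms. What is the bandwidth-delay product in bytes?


Given: bandwidth = 1000 Mbps, delay = 20 ms
BDP in bits = 1000 * 10^6 * 20 / 1000
BDP in bits = 20000000
BDP in bytes = 20000000 / 8 = 2500000

2500000


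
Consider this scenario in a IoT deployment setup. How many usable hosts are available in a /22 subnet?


Given: subnet mask /22
Host bits = 32 - 22 = 10
Total addresses = 2^10 = 1024
Usable hosts = 1024 - 2 (network + broadcast) = 1022

1022


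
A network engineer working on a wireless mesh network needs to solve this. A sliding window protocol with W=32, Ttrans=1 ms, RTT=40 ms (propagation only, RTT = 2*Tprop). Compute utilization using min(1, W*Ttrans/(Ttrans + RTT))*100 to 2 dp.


Given: W = 32, Ttrans = 1 ms, RTT = 40 ms (= 2 * Tprop, Tprop = 20 ms)
Cycle time = Ttrans + RTT = 1 + 40 = 41 ms (first packet sent until its ACK returns)
W * Ttrans = 32 * 1 = 32 ms of sending per cycle
W * Ttrans / (Ttrans + RTT) = 32 / 41 = 0.780488
U = min(1, 0.780488) = 0.780488
U% = 78.05%

78.05


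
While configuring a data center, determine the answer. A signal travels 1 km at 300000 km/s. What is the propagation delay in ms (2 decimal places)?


Given: distance = 1 km, speed = 300000 km/s
Delay = distance / speed = 1 / 300000 seconds
Delay in ms = 1 * 1000 / 300000
Delay = 0.0033 ms
Rounded to 2 dp = 0.00 ms

0.00


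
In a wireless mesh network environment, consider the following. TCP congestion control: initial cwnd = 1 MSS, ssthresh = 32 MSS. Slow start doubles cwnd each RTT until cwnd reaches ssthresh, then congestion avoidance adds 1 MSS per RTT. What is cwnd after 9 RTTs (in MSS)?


RTT 0: cwnd = 1 MSS (initial)
RTT 1: cwnd = 2 MSS (slow start, doubled)
RTT 2: cwnd = 4 MSS (slow start, doubled)
RTT 3: cwnd = 8 MSS (slow start, doubled)
RTT 4: cwnd = 16 MSS (slow start, doubled)
RTT 5: cwnd = 32 MSS (slow start, doubled)
RTT 6: cwnd = 33 MSS (congestion avoidance, +1)
RTT 7: cwnd = 34 MSS (congestion avoidance, +1)
RTT 8: cwnd = 35 MSS (congestion avoidance, +1)
RTT 9: cwnd = 36 MSS (congestion avoidance, +1)

36


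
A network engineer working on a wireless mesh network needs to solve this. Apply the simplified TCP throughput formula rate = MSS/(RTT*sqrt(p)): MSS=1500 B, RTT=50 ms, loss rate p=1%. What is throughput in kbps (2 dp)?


Given: MSS = 1500 bytes, RTT = 50 ms, loss = 1%
RTT in seconds = 50 / 1000 = 0.05
Loss rate = 1% = 0.01
sqrt(loss) = sqrt(0.01) = 0.1
Throughput (bytes/s) = 1500 / (0.05 * 0.1) = 300000.0000
Throughput (kbps) = 300000.0000 * 8 / 1000 = 2400.000000 -> 2400.00 kbps (2 dp)

2400.00


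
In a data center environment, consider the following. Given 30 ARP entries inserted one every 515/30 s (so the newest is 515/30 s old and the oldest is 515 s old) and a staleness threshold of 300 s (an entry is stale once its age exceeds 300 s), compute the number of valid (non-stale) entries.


Ages are k * 515/30 s for k = 1..30 (spacing = 17.1667 s).
Entry k is valid iff k * 515/30 <= 300 iff k <= 30 * 300 / 515 = 17.4757
n_valid = floor(17.4757) = 17
(n_stale = 30 - 17 = 13)

17


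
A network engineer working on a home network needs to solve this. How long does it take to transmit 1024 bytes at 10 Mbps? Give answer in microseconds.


Given: packet = 1024 bytes, bandwidth = 10 Mbps
Packet in bits = 1024 * 8 = 8192 bits
Bandwidth = 10 * 10^6 = 10000000 bps
Time = 8192 / 10000000 seconds
Time in us = 8192 * 10^6 / 10000000 = 819.2

819.2


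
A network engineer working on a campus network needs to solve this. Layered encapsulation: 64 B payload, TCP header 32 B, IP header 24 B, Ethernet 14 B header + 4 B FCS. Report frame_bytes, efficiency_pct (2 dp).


TCP segment = 64 + 32 = 96 B
IP packet = 96 + 24 = 120 B
Ethernet frame = 120 + 14 + 4 = 138 B
Efficiency = app / frame = 64 / 138 = 0.463768 = 46.3768% -> 46.38% (2 dp)

138, 46.38


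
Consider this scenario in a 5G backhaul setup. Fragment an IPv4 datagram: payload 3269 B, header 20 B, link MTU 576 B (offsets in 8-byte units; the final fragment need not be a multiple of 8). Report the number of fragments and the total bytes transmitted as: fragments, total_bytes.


Max data per non-final fragment = floor((MTU - header)/8)*8 = floor((576 - 20)/8)*8 = floor(556/8)*8 = 552 B
Final fragment needs no 8-byte alignment: it can carry up to MTU - header = 556 B
Non-final fragments needed = ceil((payload - 556) / 552) = ceil(2713/552) = ceil(4.9149) = 5
Number of fragments = 5 + 1 = 6
Fragment sizes (data): 5 * 552 B + 509 B (last, 509 <= 556 OK)
Total bytes sent = payload + n_frags * header = 3269 + 6*20 = 3269 + 120 = 3389 B

6, 3389


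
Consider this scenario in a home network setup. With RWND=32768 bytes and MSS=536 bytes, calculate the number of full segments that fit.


Given: RWND = 32768 bytes, MSS = 536 bytes
Full segments = floor(RWND / MSS)
Full segments = floor(32768 / 536)
Full segments = floor(61.1343) = 61

61


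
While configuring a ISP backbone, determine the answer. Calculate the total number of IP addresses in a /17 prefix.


Given: CIDR prefix /17
Host bits = 32 - 17 = 15
Total addresses = 2^15 = 32768

32768


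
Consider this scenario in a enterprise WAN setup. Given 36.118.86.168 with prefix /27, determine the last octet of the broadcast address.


Given: IP = 36.118.86.168, prefix = /27
Host bits = 32 - 27 = 5
Network last octet = 168 AND mask = 160
Host part size = 2^5 - 1 = 31
Broadcast last octet = 160 OR 31 = 191

191


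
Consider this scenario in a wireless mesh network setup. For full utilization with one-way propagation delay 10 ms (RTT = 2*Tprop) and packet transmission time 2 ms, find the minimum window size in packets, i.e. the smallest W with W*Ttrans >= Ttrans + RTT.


Given: Ttrans = 2 ms, RTT = 20 ms (= 2 * Tprop, Tprop = 10 ms)
Time until first ACK returns = Ttrans + RTT = 2 + 20 = 22 ms
Need W * Ttrans >= Ttrans + RTT  ->  W >= (Ttrans + RTT) / Ttrans
(Ttrans + RTT) / Ttrans = 22 / 2 = 11
W_min = ceil(11) = 11

11


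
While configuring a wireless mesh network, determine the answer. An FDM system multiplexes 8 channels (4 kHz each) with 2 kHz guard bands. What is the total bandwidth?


Given: 8 channels, 4 kHz each, guard = 2 kHz
Channel bandwidth = 8 * 4 = 32 kHz
Guard bands = 7 gaps * 2 kHz = 14 kHz
Total = 32 + 14 = 46 kHz

46


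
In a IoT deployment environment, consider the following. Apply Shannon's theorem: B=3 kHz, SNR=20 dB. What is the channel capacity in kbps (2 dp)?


Given: B = 3 kHz, SNR = 20 dB
SNR linear = 10^(20/10) = 100
1 + SNR = 101
log2(101) = 6.6582114828
C = 3 * 1000 * 6.6582114828 = 19974.6344 bps
C = 19.974634 kbps -> 19.97 kbps (2 dp)

19.97


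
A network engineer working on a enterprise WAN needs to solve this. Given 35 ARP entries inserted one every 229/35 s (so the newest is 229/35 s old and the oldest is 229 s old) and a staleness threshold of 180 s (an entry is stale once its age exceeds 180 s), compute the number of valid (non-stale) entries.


Ages are k * 229/35 s for k = 1..35 (spacing = 6.5429 s).
Entry k is valid iff k * 229/35 <= 180 iff k <= 35 * 180 / 229 = 27.5109
n_valid = floor(27.5109) = 27
(n_stale = 35 - 27 = 8)

27


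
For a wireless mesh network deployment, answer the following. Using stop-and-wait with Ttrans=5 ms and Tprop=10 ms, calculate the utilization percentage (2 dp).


Given: Ttrans = 5 ms, Tprop = 10 ms
RTT = 2 * Tprop = 2 * 10 = 20 ms
U = Ttrans / (Ttrans + RTT)
U = 5 / (5 + 20)
U = 5 / 25 = 0.2
U% = 20.00%

20.00


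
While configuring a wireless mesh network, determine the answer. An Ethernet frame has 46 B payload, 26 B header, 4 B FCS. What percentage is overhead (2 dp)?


Given: payload = 46 B, header = 26 B, trailer = 4 B
Overhead bytes = header + trailer = 26 + 4 = 30
Total frame = payload + overhead = 46 + 30 = 76
Overhead % = 30 / 76 * 100 = 39.4737% -> 39.47% (2 dp)

39.47


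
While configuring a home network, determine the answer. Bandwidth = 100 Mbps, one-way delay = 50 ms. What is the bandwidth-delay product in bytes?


Given: bandwidth = 100 Mbps, delay = 50 ms
BDP in bits = 100 * 10^6 * 50 / 1000
BDP in bits = 5000000
BDP in bytes = 5000000 / 8 = 625000

625000


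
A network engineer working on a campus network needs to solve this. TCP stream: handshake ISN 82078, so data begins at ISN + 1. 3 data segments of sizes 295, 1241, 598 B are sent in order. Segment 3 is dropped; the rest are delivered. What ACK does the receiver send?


SYN uses sequence number 82078; first data byte = ISN + 1 = 82079.
Segment 1: SEQ = 82079, len = 295 B, covers [82079, 82373]
Segment 2: SEQ = 82374, len = 1241 B, covers [82374, 83614]
Segment 3: SEQ = 83615, len = 598 B, covers [83615, 84212] [LOST]
In-order data received: bytes [82079, 83614] (segments 1..2).
Segment 3 missing -> gap begins at byte 83615.
Cumulative ACK = next expected in-order byte = 82079 + 295 + 1241 = 83615

83615


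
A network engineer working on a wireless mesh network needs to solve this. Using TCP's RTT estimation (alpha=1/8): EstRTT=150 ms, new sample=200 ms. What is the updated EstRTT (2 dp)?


Given: EstRTT = 150 ms, SampleRTT = 200 ms, alpha = 1/8
New EstRTT = (1 - alpha) * EstRTT + alpha * SampleRTT
(7/8) * 150 = 131.25
(1/8) * 200 = 25
New EstRTT = 131.25 + 25 = 156.25 ms -> 156.25 ms (2 dp)

156.25


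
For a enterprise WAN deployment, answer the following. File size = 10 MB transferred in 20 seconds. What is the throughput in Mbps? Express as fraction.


Given: file = 10 MB, time = 20 s
File in Mb = 10 * 8 = 80 Mb
Throughput = 80 / 20 Mbps
Throughput = 4 Mbps

4


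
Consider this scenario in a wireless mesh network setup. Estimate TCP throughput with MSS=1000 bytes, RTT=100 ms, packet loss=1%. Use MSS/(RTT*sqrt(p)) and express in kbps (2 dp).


Given: MSS = 1000 bytes, RTT = 100 ms, loss = 1%
RTT in seconds = 100 / 1000 = 0.1
Loss rate = 1% = 0.01
sqrt(loss) = sqrt(0.01) = 0.1
Throughput (bytes/s) = 1000 / (0.1 * 0.1) = 100000.0000
Throughput (kbps) = 100000.0000 * 8 / 1000 = 800.000000 -> 800.00 kbps (2 dp)

800.00


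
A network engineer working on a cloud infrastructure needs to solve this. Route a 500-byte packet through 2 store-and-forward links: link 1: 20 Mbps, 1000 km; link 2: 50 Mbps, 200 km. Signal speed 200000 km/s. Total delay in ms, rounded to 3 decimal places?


Packet = 500 bytes = 4000 bits. Store-and-forward: sum (t_trans + t_prop) per link.
Link 1: t_trans = 4000/(20*10^6) s = 0.2000 ms; t_prop = 1000/200000 s = 5.0000 ms; subtotal = 5.2000 ms
Link 2: t_trans = 4000/(50*10^6) s = 0.0800 ms; t_prop = 200/200000 s = 1.0000 ms; subtotal = 1.0800 ms
End-to-end = 5.2000 + 1.0800 = 6.2800 ms -> 6.280 ms (3 dp)

6.280


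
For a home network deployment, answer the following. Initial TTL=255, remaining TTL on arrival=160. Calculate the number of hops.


Given: initial TTL = 255, received TTL = 160
Hops = initial TTL - received TTL
Hops = 255 - 160 = 95

95


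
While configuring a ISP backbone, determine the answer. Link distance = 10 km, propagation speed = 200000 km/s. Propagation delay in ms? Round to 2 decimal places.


Given: distance = 10 km, speed = 200000 km/s
Delay = distance / speed = 10 / 200000 seconds
Delay in ms = 10 * 1000 / 200000
Delay = 0.0500 ms
Rounded to 2 dp = 0.05 ms

0.05


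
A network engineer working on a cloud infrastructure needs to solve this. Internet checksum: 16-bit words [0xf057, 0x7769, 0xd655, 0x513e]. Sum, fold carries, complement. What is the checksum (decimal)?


Given words: [0xf057, 0x7769, 0xd655, 0x513e]
Step 1: Sum all words
Raw sum = 61527 + 30569 + 54869 + 20798 = 167763
Step 2: Fold carry: (36691 + 2) = 36693
One's complement = ~36693 & 0xFFFF = 28842

28842


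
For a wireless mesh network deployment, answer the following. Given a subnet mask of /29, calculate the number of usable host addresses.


Given: subnet mask /29
Host bits = 32 - 29 = 3
Total addresses = 2^3 = 8
Usable hosts = 8 - 2 (network + broadcast) = 6

6


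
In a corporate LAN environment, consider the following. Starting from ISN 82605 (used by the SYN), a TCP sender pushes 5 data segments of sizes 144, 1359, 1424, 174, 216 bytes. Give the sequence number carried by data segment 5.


The SYN occupies sequence number ISN = 82605, so the first data byte is ISN + 1 = 82606.
SEQ of data segment i = (ISN + 1) + sum of payload sizes of segments 1..i-1.
Segment 1: SEQ = 82606, payload = 144 bytes
Segment 2: SEQ = 82750, payload = 1359 bytes
Segment 3: SEQ = 84109, payload = 1424 bytes
Segment 4: SEQ = 85533, payload = 174 bytes
Segment 5: SEQ = 85707, payload = 216 bytes
SEQ of segment 5 = 82606 + 144 + 1359 + 1424 + 174 = 85707

85707


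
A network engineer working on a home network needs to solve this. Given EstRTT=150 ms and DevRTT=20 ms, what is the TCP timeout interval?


Given: EstRTT = 150 ms, DevRTT = 20 ms
Timeout = EstRTT + 4 * DevRTT
4 * DevRTT = 4 * 20 = 80
Timeout = 150 + 80 = 230 ms

230


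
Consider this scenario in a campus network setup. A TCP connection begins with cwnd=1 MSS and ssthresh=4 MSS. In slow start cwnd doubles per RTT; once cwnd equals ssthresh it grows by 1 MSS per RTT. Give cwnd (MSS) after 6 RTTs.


RTT 0: cwnd = 1 MSS (initial)
RTT 1: cwnd = 2 MSS (slow start, doubled)
RTT 2: cwnd = 4 MSS (slow start, doubled)
RTT 3: cwnd = 5 MSS (congestion avoidance, +1)
RTT 4: cwnd = 6 MSS (congestion avoidance, +1)
RTT 5: cwnd = 7 MSS (congestion avoidance, +1)
RTT 6: cwnd = 8 MSS (congestion avoidance, +1)

8


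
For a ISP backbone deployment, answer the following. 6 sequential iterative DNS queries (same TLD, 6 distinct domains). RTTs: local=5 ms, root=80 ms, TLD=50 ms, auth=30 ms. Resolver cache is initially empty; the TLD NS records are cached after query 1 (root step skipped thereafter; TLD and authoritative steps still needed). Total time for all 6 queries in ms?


Lookup 1 (cold cache): local + root + TLD + auth = 5 + 80 + 50 + 30 = 165 ms
Lookups 2..6 (TLD NS cached -> skip root; new domain -> still ask TLD and auth): local + TLD + auth = 5 + 50 + 30 = 85 ms each
Remaining 5 lookups: 5 * 85 = 425 ms
Total = 165 + 425 = 590 ms

590


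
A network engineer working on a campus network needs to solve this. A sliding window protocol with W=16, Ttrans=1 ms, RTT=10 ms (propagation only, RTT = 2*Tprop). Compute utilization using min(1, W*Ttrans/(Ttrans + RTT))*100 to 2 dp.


Given: W = 16, Ttrans = 1 ms, RTT = 10 ms (= 2 * Tprop, Tprop = 5 ms)
Cycle time = Ttrans + RTT = 1 + 10 = 11 ms (first packet sent until its ACK returns)
W * Ttrans = 16 * 1 = 16 ms of sending per cycle
W * Ttrans / (Ttrans + RTT) = 16 / 11 = 1.454545
U = min(1, 1.454545) = 1.000000
U% = 100.00%

100.00


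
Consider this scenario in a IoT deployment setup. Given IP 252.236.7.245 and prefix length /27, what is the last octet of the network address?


Given: IP = 252.236.7.245, prefix = /27
Subnet mask = 255.255.255.224
Last octet of IP: 245
Last octet of mask: 224
Network last octet = 245 AND 224 = 224

224


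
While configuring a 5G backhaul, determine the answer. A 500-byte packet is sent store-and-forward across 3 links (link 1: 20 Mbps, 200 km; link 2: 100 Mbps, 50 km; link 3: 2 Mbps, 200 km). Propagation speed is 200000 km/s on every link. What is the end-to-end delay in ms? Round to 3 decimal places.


Packet = 500 bytes = 4000 bits. Store-and-forward: sum (t_trans + t_prop) per link.
Link 1: t_trans = 4000/(20*10^6) s = 0.2000 ms; t_prop = 200/200000 s = 1.0000 ms; subtotal = 1.2000 ms
Link 2: t_trans = 4000/(100*10^6) s = 0.0400 ms; t_prop = 50/200000 s = 0.2500 ms; subtotal = 0.2900 ms
Link 3: t_trans = 4000/(2*10^6) s = 2.0000 ms; t_prop = 200/200000 s = 1.0000 ms; subtotal = 3.0000 ms
End-to-end = 1.2000 + 0.2900 + 3.0000 = 4.4900 ms -> 4.490 ms (3 dp)

4.490


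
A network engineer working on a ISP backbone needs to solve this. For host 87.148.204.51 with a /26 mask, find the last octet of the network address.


Given: IP = 87.148.204.51, prefix = /26
Subnet mask = 255.255.255.192
Last octet of IP: 51
Last octet of mask: 192
Network last octet = 51 AND 192 = 0

0


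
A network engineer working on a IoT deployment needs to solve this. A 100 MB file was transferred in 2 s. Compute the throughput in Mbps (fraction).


Given: file = 100 MB, time = 2 s
File in Mb = 100 * 8 = 800 Mb
Throughput = 800 / 2 Mbps
Throughput = 400 Mbps

400


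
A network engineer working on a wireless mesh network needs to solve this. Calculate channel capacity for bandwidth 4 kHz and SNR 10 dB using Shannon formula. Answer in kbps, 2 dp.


Given: B = 4 kHz, SNR = 10 dB
SNR linear = 10^(10/10) = 10
1 + SNR = 11
log2(11) = 3.4594316186
C = 4 * 1000 * 3.4594316186 = 13837.7265 bps
C = 13.837726 kbps -> 13.84 kbps (2 dp)

13.84


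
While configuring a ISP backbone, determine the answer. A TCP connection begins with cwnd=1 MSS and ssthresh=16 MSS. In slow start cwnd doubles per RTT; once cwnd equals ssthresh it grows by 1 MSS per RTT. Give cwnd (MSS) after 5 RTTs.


RTT 0: cwnd = 1 MSS (initial)
RTT 1: cwnd = 2 MSS (slow start, doubled)
RTT 2: cwnd = 4 MSS (slow start, doubled)
RTT 3: cwnd = 8 MSS (slow start, doubled)
RTT 4: cwnd = 16 MSS (slow start, doubled)
RTT 5: cwnd = 17 MSS (congestion avoidance, +1)

17


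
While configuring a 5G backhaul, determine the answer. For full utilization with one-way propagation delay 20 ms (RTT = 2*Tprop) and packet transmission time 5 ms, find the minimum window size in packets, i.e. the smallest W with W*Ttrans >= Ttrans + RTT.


Given: Ttrans = 5 ms, RTT = 40 ms (= 2 * Tprop, Tprop = 20 ms)
Time until first ACK returns = Ttrans + RTT = 5 + 40 = 45 ms
Need W * Ttrans >= Ttrans + RTT  ->  W >= (Ttrans + RTT) / Ttrans
(Ttrans + RTT) / Ttrans = 45 / 5 = 9
W_min = ceil(9) = 9

9


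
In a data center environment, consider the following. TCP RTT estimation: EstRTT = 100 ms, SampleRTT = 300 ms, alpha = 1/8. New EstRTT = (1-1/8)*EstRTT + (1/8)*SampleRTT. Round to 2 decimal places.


Given: EstRTT = 100 ms, SampleRTT = 300 ms, alpha = 1/8
New EstRTT = (1 - alpha) * EstRTT + alpha * SampleRTT
(7/8) * 100 = 87.5
(1/8) * 300 = 37.5
New EstRTT = 87.5 + 37.5 = 125 ms -> 125.00 ms (2 dp)

125.00


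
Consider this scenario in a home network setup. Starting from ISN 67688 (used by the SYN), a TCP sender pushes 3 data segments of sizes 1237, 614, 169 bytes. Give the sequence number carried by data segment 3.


The SYN occupies sequence number ISN = 67688, so the first data byte is ISN + 1 = 67689.
SEQ of data segment i = (ISN + 1) + sum of payload sizes of segments 1..i-1.
Segment 1: SEQ = 67689, payload = 1237 bytes
Segment 2: SEQ = 68926, payload = 614 bytes
Segment 3: SEQ = 69540, payload = 169 bytes
SEQ of segment 3 = 67689 + 1237 + 614 = 69540

69540


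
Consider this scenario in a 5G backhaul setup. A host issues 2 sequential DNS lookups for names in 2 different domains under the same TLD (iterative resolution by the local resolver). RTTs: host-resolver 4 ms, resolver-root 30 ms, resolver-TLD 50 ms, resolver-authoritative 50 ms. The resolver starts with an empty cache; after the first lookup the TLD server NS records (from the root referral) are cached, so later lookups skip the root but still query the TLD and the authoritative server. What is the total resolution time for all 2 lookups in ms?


Lookup 1 (cold cache): local + root + TLD + auth = 4 + 30 + 50 + 50 = 134 ms
Lookups 2..2 (TLD NS cached -> skip root; new domain -> still ask TLD and auth): local + TLD + auth = 4 + 50 + 50 = 104 ms each
Remaining 1 lookups: 1 * 104 = 104 ms
Total = 134 + 104 = 238 ms

238


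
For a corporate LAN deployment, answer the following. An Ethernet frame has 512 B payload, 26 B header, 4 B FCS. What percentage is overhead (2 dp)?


Given: payload = 512 B, header = 26 B, trailer = 4 B
Overhead bytes = header + trailer = 26 + 4 = 30
Total frame = payload + overhead = 512 + 30 = 542
Overhead % = 30 / 542 * 100 = 5.5351% -> 5.54% (2 dp)

5.54


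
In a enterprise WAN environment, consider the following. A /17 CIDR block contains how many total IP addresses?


Given: CIDR prefix /17
Host bits = 32 - 17 = 15
Total addresses = 2^15 = 32768

32768


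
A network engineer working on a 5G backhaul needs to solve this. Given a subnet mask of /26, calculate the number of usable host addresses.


Given: subnet mask /26
Host bits = 32 - 26 = 6
Total addresses = 2^6 = 64
Usable hosts = 64 - 2 (network + broadcast) = 62

62


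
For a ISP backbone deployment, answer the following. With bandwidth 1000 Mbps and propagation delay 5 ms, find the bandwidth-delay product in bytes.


Given: bandwidth = 1000 Mbps, delay = 5 ms
BDP in bits = 1000 * 10^6 * 5 / 1000
BDP in bits = 5000000
BDP in bytes = 5000000 / 8 = 625000

625000


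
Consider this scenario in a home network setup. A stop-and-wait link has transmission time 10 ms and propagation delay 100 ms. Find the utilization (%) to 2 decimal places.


Given: Ttrans = 10 ms, Tprop = 100 ms
RTT = 2 * Tprop = 2 * 100 = 200 ms
U = Ttrans / (Ttrans + RTT)
U = 10 / (10 + 200)
U = 10 / 210 = 0.047619
U% = 4.76%

4.76


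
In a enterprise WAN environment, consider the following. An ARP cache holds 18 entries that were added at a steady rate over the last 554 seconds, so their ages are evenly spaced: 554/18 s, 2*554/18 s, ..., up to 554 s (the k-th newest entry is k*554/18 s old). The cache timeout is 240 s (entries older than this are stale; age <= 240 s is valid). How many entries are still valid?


Ages are k * 554/18 s for k = 1..18 (spacing = 30.7778 s).
Entry k is valid iff k * 554/18 <= 240 iff k <= 18 * 240 / 554 = 7.7978
n_valid = floor(7.7978) = 7
(n_stale = 18 - 7 = 11)

7


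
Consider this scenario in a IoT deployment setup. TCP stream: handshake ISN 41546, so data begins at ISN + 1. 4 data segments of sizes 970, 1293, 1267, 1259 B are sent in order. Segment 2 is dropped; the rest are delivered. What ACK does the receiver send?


SYN uses sequence number 41546; first data byte = ISN + 1 = 41547.
Segment 1: SEQ = 41547, len = 970 B, covers [41547, 42516]
Segment 2: SEQ = 42517, len = 1293 B, covers [42517, 43809] [LOST]
Segment 3: SEQ = 43810, len = 1267 B, covers [43810, 45076]
Segment 4: SEQ = 45077, len = 1259 B, covers [45077, 46335]
In-order data received: bytes [41547, 42516] (segments 1..1).
Segment 2 missing -> gap begins at byte 42517; later segments buffered out of order.
Cumulative ACK = next expected in-order byte = 41547 + 970 = 42517

42517


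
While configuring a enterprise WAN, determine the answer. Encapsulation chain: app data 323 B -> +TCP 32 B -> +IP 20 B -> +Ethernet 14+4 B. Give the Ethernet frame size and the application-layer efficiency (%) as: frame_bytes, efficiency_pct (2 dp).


TCP segment = 323 + 32 = 355 B
IP packet = 355 + 20 = 375 B
Ethernet frame = 375 + 14 + 4 = 393 B
Efficiency = app / frame = 323 / 393 = 0.821883 = 82.1883% -> 82.19% (2 dp)

393, 82.19


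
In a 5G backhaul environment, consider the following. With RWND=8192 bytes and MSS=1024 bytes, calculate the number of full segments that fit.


Given: RWND = 8192 bytes, MSS = 1024 bytes
Full segments = floor(RWND / MSS)
Full segments = floor(8192 / 1024)
Full segments = floor(8.0) = 8

8


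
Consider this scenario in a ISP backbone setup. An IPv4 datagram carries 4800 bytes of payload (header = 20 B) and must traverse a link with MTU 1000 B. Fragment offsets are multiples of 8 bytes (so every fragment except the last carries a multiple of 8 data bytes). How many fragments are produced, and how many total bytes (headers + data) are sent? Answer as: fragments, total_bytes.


Max data per non-final fragment = floor((MTU - header)/8)*8 = floor((1000 - 20)/8)*8 = floor(980/8)*8 = 976 B
Final fragment needs no 8-byte alignment: it can carry up to MTU - header = 980 B
Non-final fragments needed = ceil((payload - 980) / 976) = ceil(3820/976) = ceil(3.9139) = 4
Number of fragments = 4 + 1 = 5
Fragment sizes (data): 4 * 976 B + 896 B (last, 896 <= 980 OK)
Total bytes sent = payload + n_frags * header = 4800 + 5*20 = 4800 + 100 = 4900 B

5, 4900


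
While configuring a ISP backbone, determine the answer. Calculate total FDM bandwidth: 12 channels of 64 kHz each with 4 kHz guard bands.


Given: 12 channels, 64 kHz each, guard = 4 kHz
Channel bandwidth = 12 * 64 = 768 kHz
Guard bands = 11 gaps * 4 kHz = 44 kHz
Total = 768 + 44 = 812 kHz

812


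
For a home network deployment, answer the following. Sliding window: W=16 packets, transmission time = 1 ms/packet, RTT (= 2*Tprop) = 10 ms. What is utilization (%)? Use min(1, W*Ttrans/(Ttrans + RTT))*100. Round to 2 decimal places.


Given: W = 16, Ttrans = 1 ms, RTT = 10 ms (= 2 * Tprop, Tprop = 5 ms)
Cycle time = Ttrans + RTT = 1 + 10 = 11 ms (first packet sent until its ACK returns)
W * Ttrans = 16 * 1 = 16 ms of sending per cycle
W * Ttrans / (Ttrans + RTT) = 16 / 11 = 1.454545
U = min(1, 1.454545) = 1.000000
U% = 100.00%

100.00


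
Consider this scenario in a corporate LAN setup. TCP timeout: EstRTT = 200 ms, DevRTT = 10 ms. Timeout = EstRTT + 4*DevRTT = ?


Given: EstRTT = 200 ms, DevRTT = 10 ms
Timeout = EstRTT + 4 * DevRTT
4 * DevRTT = 4 * 10 = 40
Timeout = 200 + 40 = 240 ms

240


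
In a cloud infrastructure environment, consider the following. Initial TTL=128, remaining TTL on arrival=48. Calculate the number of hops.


Given: initial TTL = 128, received TTL = 48
Hops = initial TTL - received TTL
Hops = 128 - 48 = 80

80


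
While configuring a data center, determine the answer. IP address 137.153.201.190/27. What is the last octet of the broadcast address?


Given: IP = 137.153.201.190, prefix = /27
Host bits = 32 - 27 = 5
Network last octet = 190 AND mask = 160
Host part size = 2^5 - 1 = 31
Broadcast last octet = 160 OR 31 = 191

191


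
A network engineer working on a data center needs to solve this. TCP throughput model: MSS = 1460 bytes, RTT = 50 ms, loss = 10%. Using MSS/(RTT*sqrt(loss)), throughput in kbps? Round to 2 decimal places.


Given: MSS = 1460 bytes, RTT = 50 ms, loss = 10%
RTT in seconds = 50 / 1000 = 0.05
Loss rate = 10% = 0.1
sqrt(loss) = sqrt(0.1) = 0.316227766017
Throughput (bytes/s) = 1460 / (0.05 * 0.316227766017) = 92338.5077
Throughput (kbps) = 92338.5077 * 8 / 1000 = 738.708061 -> 738.71 kbps (2 dp)

738.71


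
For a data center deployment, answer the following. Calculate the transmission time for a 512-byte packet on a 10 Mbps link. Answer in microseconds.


Given: packet = 512 bytes, bandwidth = 10 Mbps
Packet in bits = 512 * 8 = 4096 bits
Bandwidth = 10 * 10^6 = 10000000 bps
Time = 4096 / 10000000 seconds
Time in us = 4096 * 10^6 / 10000000 = 409.6

409.6


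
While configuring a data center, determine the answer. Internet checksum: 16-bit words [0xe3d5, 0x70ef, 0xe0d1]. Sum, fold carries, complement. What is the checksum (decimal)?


Given words: [0xe3d5, 0x70ef, 0xe0d1]
Step 1: Sum all words
Raw sum = 58325 + 28911 + 57553 = 144789
Step 2: Fold carry: (13717 + 2) = 13719
One's complement = ~13719 & 0xFFFF = 51816

51816


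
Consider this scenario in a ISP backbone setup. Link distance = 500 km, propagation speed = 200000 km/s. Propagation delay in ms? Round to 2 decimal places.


Given: distance = 500 km, speed = 200000 km/s
Delay = distance / speed = 500 / 200000 seconds
Delay in ms = 500 * 1000 / 200000
Delay = 2.5000 ms
Rounded to 2 dp = 2.50 ms

2.50


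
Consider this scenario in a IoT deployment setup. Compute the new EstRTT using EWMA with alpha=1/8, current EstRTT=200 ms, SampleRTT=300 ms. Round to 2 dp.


Given: EstRTT = 200 ms, SampleRTT = 300 ms, alpha = 1/8
New EstRTT = (1 - alpha) * EstRTT + alpha * SampleRTT
(7/8) * 200 = 175
(1/8) * 300 = 37.5
New EstRTT = 175 + 37.5 = 212.5 ms -> 212.50 ms (2 dp)

212.50


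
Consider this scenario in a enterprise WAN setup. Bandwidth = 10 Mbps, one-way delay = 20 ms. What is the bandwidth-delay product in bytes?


Given: bandwidth = 10 Mbps, delay = 20 ms
BDP in bits = 10 * 10^6 * 20 / 1000
BDP in bits = 200000
BDP in bytes = 200000 / 8 = 25000

25000


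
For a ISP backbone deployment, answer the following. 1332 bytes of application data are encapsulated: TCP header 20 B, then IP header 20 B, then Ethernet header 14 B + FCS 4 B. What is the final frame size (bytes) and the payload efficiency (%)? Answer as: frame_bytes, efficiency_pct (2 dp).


TCP segment = 1332 + 20 = 1352 B
IP packet = 1352 + 20 = 1372 B
Ethernet frame = 1372 + 14 + 4 = 1390 B
Efficiency = app / frame = 1332 / 1390 = 0.958273 = 95.8273% -> 95.83% (2 dp)

1390, 95.83


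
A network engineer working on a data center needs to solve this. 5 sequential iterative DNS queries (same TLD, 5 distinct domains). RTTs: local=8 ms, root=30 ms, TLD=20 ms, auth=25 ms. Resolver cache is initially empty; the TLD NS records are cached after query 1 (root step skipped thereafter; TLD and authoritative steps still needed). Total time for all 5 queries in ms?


Lookup 1 (cold cache): local + root + TLD + auth = 8 + 30 + 20 + 25 = 83 ms
Lookups 2..5 (TLD NS cached -> skip root; new domain -> still ask TLD and auth): local + TLD + auth = 8 + 20 + 25 = 53 ms each
Remaining 4 lookups: 4 * 53 = 212 ms
Total = 83 + 212 = 295 ms

295


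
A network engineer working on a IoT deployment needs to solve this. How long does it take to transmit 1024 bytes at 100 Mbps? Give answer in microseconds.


Given: packet = 1024 bytes, bandwidth = 100 Mbps
Packet in bits = 1024 * 8 = 8192 bits
Bandwidth = 100 * 10^6 = 100000000 bps
Time = 8192 / 100000000 seconds
Time in us = 8192 * 10^6 / 100000000 = 81.92

81.92


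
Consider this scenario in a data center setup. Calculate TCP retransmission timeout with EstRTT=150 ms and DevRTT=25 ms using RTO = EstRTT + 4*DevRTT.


Given: EstRTT = 150 ms, DevRTT = 25 ms
Timeout = EstRTT + 4 * DevRTT
4 * DevRTT = 4 * 25 = 100
Timeout = 150 + 100 = 250 ms

250


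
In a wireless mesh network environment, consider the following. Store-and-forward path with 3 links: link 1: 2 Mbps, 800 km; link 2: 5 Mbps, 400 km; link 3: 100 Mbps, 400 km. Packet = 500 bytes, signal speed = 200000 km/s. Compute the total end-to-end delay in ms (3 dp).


Packet = 500 bytes = 4000 bits. Store-and-forward: sum (t_trans + t_prop) per link.
Link 1: t_trans = 4000/(2*10^6) s = 2.0000 ms; t_prop = 800/200000 s = 4.0000 ms; subtotal = 6.0000 ms
Link 2: t_trans = 4000/(5*10^6) s = 0.8000 ms; t_prop = 400/200000 s = 2.0000 ms; subtotal = 2.8000 ms
Link 3: t_trans = 4000/(100*10^6) s = 0.0400 ms; t_prop = 400/200000 s = 2.0000 ms; subtotal = 2.0400 ms
End-to-end = 6.0000 + 2.8000 + 2.0400 = 10.8400 ms -> 10.840 ms (3 dp)

10.840


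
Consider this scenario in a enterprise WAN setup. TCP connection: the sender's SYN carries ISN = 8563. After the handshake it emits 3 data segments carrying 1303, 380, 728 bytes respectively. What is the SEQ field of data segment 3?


The SYN occupies sequence number ISN = 8563, so the first data byte is ISN + 1 = 8564.
SEQ of data segment i = (ISN + 1) + sum of payload sizes of segments 1..i-1.
Segment 1: SEQ = 8564, payload = 1303 bytes
Segment 2: SEQ = 9867, payload = 380 bytes
Segment 3: SEQ = 10247, payload = 728 bytes
SEQ of segment 3 = 8564 + 1303 + 380 = 10247

10247


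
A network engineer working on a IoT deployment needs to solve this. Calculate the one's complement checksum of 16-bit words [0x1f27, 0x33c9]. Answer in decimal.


Given words: [0x1f27, 0x33c9]
Step 1: Sum all words
Raw sum = 7975 + 13257 = 21232
One's complement = ~21232 & 0xFFFF = 44303

44303


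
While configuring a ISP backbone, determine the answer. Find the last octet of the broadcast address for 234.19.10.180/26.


Given: IP = 234.19.10.180, prefix = /26
Host bits = 32 - 26 = 6
Network last octet = 180 AND mask = 128
Host part size = 2^6 - 1 = 63
Broadcast last octet = 128 OR 63 = 191

191


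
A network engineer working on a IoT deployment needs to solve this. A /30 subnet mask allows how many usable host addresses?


Given: subnet mask /30
Host bits = 32 - 30 = 2
Total addresses = 2^2 = 4
Usable hosts = 4 - 2 (network + broadcast) = 2

2


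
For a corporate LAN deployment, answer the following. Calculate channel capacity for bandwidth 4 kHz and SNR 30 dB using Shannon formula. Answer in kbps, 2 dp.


Given: B = 4 kHz, SNR = 30 dB
SNR linear = 10^(30/10) = 1000
1 + SNR = 1001
log2(1001) = 9.9672262588
C = 4 * 1000 * 9.9672262588 = 39868.9050 bps
C = 39.868905 kbps -> 39.87 kbps (2 dp)

39.87


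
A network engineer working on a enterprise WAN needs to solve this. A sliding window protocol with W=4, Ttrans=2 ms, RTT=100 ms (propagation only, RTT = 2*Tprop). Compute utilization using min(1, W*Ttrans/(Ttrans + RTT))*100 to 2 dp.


Given: W = 4, Ttrans = 2 ms, RTT = 100 ms (= 2 * Tprop, Tprop = 50 ms)
Cycle time = Ttrans + RTT = 2 + 100 = 102 ms (first packet sent until its ACK returns)
W * Ttrans = 4 * 2 = 8 ms of sending per cycle
W * Ttrans / (Ttrans + RTT) = 8 / 102 = 0.078431
U = min(1, 0.078431) = 0.078431
U% = 7.84%

7.84


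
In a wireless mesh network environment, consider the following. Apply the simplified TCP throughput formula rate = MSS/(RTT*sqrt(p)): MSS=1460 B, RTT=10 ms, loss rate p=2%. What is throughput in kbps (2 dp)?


Given: MSS = 1460 bytes, RTT = 10 ms, loss = 2%
RTT in seconds = 10 / 1000 = 0.01
Loss rate = 2% = 0.02
sqrt(loss) = sqrt(0.02) = 0.141421356237
Throughput (bytes/s) = 1460 / (0.01 * 0.141421356237) = 1032375.9005
Throughput (kbps) = 1032375.9005 * 8 / 1000 = 8259.007204 -> 8259.01 kbps (2 dp)

8259.01


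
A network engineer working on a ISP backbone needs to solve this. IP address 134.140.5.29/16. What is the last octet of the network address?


Given: IP = 134.140.5.29, prefix = /16
Subnet mask = 255.255.0.0
Last octet of IP: 29
Last octet of mask: 0
Network last octet = 29 AND 0 = 0

0


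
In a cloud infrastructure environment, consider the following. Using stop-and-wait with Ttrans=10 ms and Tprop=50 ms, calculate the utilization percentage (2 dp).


Given: Ttrans = 10 ms, Tprop = 50 ms
RTT = 2 * Tprop = 2 * 50 = 100 ms
U = Ttrans / (Ttrans + RTT)
U = 10 / (10 + 100)
U = 10 / 110 = 0.090909
U% = 9.09%

9.09


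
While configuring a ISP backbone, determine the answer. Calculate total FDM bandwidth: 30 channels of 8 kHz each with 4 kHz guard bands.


Given: 30 channels, 8 kHz each, guard = 4 kHz
Channel bandwidth = 30 * 8 = 240 kHz
Guard bands = 29 gaps * 4 kHz = 116 kHz
Total = 240 + 116 = 356 kHz

356


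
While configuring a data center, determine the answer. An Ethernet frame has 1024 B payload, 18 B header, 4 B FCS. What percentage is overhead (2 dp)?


Given: payload = 1024 B, header = 18 B, trailer = 4 B
Overhead bytes = header + trailer = 18 + 4 = 22
Total frame = payload + overhead = 1024 + 22 = 1046
Overhead % = 22 / 1046 * 100 = 2.1033% -> 2.10% (2 dp)

2.10


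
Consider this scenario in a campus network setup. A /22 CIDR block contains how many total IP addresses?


Given: CIDR prefix /22
Host bits = 32 - 22 = 10
Total addresses = 2^10 = 1024

1024


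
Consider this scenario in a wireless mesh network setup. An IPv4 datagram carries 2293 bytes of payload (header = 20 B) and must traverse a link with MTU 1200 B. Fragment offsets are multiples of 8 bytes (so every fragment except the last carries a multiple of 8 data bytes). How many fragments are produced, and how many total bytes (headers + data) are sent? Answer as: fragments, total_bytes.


Max data per non-final fragment = floor((MTU - header)/8)*8 = floor((1200 - 20)/8)*8 = floor(1180/8)*8 = 1176 B
Final fragment needs no 8-byte alignment: it can carry up to MTU - header = 1180 B
Non-final fragments needed = ceil((payload - 1180) / 1176) = ceil(1113/1176) = ceil(0.9464) = 1
Number of fragments = 1 + 1 = 2
Fragment sizes (data): 1 * 1176 B + 1117 B (last, 1117 <= 1180 OK)
Total bytes sent = payload + n_frags * header = 2293 + 2*20 = 2293 + 40 = 2333 B

2, 2333
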